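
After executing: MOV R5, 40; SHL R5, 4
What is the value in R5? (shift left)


Register state trace:
  MOV R5, 40  → R5 = 40
  SHL R5, 4  → R5 = 40 << 4 = 40 * 2^4 = 640
Final: R5 = 640

640


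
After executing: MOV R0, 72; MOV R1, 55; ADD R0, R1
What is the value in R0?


Register state trace:
  MOV R0, 72  → R0 = 72
  MOV R1, 55  → R1 = 55
  ADD R0, R1  → R0 = 72 + 55 = 127
Final: R0 = 127

127


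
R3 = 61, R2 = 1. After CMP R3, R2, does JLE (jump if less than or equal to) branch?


Trace:
  R3 = 61, R2 = 1
  CMP R3, R2  → compares 61 vs 1
  JLE checks: is 61 less than or equal to 1?
  61 > 1, so condition is false
Branch taken: No

No


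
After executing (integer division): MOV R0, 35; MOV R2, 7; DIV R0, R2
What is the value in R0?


Register state trace:
  MOV R0, 35  → R0 = 35
  MOV R2, 7  → R2 = 7
  DIV R0, R2  → R0 = 35 // 7 = 5
Final: R0 = 5

5


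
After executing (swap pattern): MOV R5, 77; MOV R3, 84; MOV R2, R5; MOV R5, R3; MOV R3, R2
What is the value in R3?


Register state trace (swap pattern):
  MOV R5, 77  → R5 = 77
  MOV R3, 84  → R3 = 84
  MOV R2, R5  → R2 = 77  (save R5)
  MOV R5, R3  → R5 = 84  (R5 gets R3's value)
  MOV R3, R2  → R3 = 77  (R3 gets saved value)
Final: R3 = 77

77


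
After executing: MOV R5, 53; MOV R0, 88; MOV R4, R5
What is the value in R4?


Register state trace:
  MOV R5, 53  → R5 = 53
  MOV R0, 88  → R0 = 88
  MOV R4, R5  → R4 = 53
Final: R4 = 53

53


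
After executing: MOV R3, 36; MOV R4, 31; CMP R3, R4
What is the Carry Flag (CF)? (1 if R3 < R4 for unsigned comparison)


Register state trace:
  MOV R3, 36  → R3 = 36
  MOV R4, 31  → R4 = 31
  CMP R3, R4  → unsigned 36 - 31: no borrow
  36 >= 31, so CF = 0
CF = 0

0


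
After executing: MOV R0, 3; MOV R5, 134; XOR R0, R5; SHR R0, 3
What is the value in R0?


Register state trace:
  MOV R0, 3  → R0 = 3 (0b00000011)
  MOV R5, 134  → R5 = 134 (0b10000110)
  XOR R0, R5  → R0 = 3 XOR 134 = 133 (0b10000101)
  SHR R0, 3  → R0 = 133 >> 3 = 16
Final: R0 = 16

16


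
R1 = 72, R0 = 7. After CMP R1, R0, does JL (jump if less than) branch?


Trace:
  R1 = 72, R0 = 7
  CMP R1, R0  → compares 72 vs 7
  JL checks: is 72 less than 7?
  72 > 7, so condition is false
Branch taken: No

No


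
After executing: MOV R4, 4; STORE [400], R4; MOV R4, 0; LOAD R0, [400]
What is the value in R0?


Register and memory trace:
  MOV R4, 4  → R4 = 4
  STORE [400], R4  → mem[400] = 4
  MOV R4, 0  → R4 = 0
  LOAD R0, [400]  → R0 = mem[400] = 4
Final: R0 = 4

4


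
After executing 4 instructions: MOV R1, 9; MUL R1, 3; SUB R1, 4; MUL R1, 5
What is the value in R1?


Register state trace:
  MOV R1, 9  → R1 = 9
  MUL R1, 3  → R1 = 9 * 3 = 27
  SUB R1, 4  → R1 = 27 - 4 = 23
  MUL R1, 5  → R1 = 23 * 5 = 115
Final: R1 = 115

115


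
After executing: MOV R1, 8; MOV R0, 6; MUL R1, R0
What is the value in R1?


Register state trace:
  MOV R1, 8  → R1 = 8
  MOV R0, 6  → R0 = 6
  MUL R1, R0  → R1 = 8 * 6 = 48
Final: R1 = 48

48


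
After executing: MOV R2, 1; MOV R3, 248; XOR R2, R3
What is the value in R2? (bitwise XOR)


Register state trace:
  MOV R2, 1  → R2 = 1 (0b00000001)
  MOV R3, 248  → R3 = 248 (0b11111000)
  XOR R2, R3  → R2 = 1 XOR 248 = 249 (0b11111001)
Final: R2 = 249

249


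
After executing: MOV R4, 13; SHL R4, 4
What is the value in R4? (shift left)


Register state trace:
  MOV R4, 13  → R4 = 13
  SHL R4, 4  → R4 = 13 << 4 = 13 * 2^4 = 208
Final: R4 = 208

208


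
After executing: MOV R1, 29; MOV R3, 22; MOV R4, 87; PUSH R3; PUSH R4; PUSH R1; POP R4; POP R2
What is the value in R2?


Stack trace (top is rightmost):
  MOV R1, 29  → R1 = 29
  MOV R3, 22  → R3 = 22
  MOV R4, 87  → R4 = 87
  PUSH R3  → stack: [22]
  PUSH R4  → stack: [22, 87]
  PUSH R1  → stack: [22, 87, 29]
  POP R4  → R4 = 29, stack: [22, 87]
  POP R2  → R2 = 87, stack: [22]
Final: R2 = 87

87


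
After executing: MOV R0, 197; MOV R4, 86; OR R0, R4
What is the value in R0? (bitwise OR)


Register state trace:
  MOV R0, 197  → R0 = 197 (0b11000101)
  MOV R4, 86  → R4 = 86 (0b01010110)
  OR R0, R4   → R0 = 197 OR 86 = 215 (0b11010111)
Final: R0 = 215

215


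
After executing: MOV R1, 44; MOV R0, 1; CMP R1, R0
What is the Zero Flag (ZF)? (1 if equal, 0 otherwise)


Register state trace:
  MOV R1, 44  → R1 = 44
  MOV R0, 1  → R0 = 1
  CMP R1, R0  → computes 44 - 1 = 43
  Result is nonzero, so values are not equal
ZF = 0

0


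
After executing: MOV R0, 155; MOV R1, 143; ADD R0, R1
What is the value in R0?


Register state trace:
  MOV R0, 155  → R0 = 155
  MOV R1, 143  → R1 = 143
  ADD R0, R1  → R0 = 155 + 143 = 298
Final: R0 = 298

298


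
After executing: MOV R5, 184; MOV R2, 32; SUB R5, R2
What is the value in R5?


Register state trace:
  MOV R5, 184  → R5 = 184
  MOV R2, 32  → R2 = 32
  SUB R5, R2  → R5 = 184 - 32 = 152
Final: R5 = 152

152


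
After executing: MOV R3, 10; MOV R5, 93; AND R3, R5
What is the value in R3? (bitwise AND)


Register state trace:
  MOV R3, 10  → R3 = 10 (0b00001010)
  MOV R5, 93  → R5 = 93 (0b01011101)
  AND R3, R5  → R3 = 10 AND 93 = 8 (0b00001000)
Final: R3 = 8

8


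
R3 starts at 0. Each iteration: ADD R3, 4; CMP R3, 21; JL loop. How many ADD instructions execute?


Loop trace (R3 starts at 0, target 21, step 4):
  ADD #1: R3 = 0 + 4 = 4  → 4 < 21, loop
  ADD #2: R3 = 4 + 4 = 8  → 8 < 21, loop
  ADD #3: R3 = 8 + 4 = 12  → 12 < 21, loop
  ADD #4: R3 = 12 + 4 = 16  → 16 < 21, loop
  ADD #5: R3 = 16 + 4 = 20  → 20 < 21, loop
  ADD #6: R3 = 20 + 4 = 24  → 24 >= 21, exit
Total ADD instructions: 6

6


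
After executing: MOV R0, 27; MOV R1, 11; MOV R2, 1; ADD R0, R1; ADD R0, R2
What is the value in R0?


Register state trace:
  MOV R0, 27  → R0 = 27
  MOV R1, 11  → R1 = 11
  MOV R2, 1  → R2 = 1
  ADD R0, R1  → R0 = 27 + 11 = 38
  ADD R0, R2  → R0 = 38 + 1 = 39
Final: R0 = 39

39


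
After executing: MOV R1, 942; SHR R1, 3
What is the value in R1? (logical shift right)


Register state trace:
  MOV R1, 942  → R1 = 942
  SHR R1, 3  → R1 = 942 >> 3 = 942 // 2^3 = 117
Final: R1 = 117

117


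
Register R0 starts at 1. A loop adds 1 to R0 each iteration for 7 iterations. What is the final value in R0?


Starting value: R0 = 1
  Iter 1: R0 = 1 + 1 = 2
  Iter 2: R0 = 2 + 1 = 3
  Iter 3: R0 = 3 + 1 = 4
  Iter 4: R0 = 4 + 1 = 5
  Iter 5: R0 = 5 + 1 = 6
  Iter 6: R0 = 6 + 1 = 7
  Iter 7: R0 = 7 + 1 = 8
Final: R0 = 8

8


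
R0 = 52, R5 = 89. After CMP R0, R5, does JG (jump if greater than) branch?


Trace:
  R0 = 52, R5 = 89
  CMP R0, R5  → compares 52 vs 89
  JG checks: is 52 greater than 89?
  52 < 89, so condition is false
Branch taken: No

No


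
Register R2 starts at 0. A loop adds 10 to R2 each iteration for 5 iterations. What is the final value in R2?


Starting value: R2 = 0
  Iter 1: R2 = 0 + 10 = 10
  Iter 2: R2 = 10 + 10 = 20
  Iter 3: R2 = 20 + 10 = 30
  Iter 4: R2 = 30 + 10 = 40
  Iter 5: R2 = 40 + 10 = 50
Final: R2 = 50

50


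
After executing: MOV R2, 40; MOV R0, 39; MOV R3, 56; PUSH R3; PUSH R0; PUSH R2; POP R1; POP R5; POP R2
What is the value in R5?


Stack trace (top is rightmost):
  MOV R2, 40  → R2 = 40
  MOV R0, 39  → R0 = 39
  MOV R3, 56  → R3 = 56
  PUSH R3  → stack: [56]
  PUSH R0  → stack: [56, 39]
  PUSH R2  → stack: [56, 39, 40]
  POP R1  → R1 = 40, stack: [56, 39]
  POP R5  → R5 = 39, stack: [56]
  POP R2  → R2 = 56, stack: []
Final: R5 = 39

39


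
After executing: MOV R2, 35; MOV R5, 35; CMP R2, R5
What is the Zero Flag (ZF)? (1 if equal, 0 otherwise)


Register state trace:
  MOV R2, 35  → R2 = 35
  MOV R5, 35  → R5 = 35
  CMP R2, R5  → computes 35 - 35 = 0
  Result is zero, so values are equal
ZF = 1

1


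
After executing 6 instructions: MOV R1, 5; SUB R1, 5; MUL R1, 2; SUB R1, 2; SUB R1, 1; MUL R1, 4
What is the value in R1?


Register state trace:
  MOV R1, 5  → R1 = 5
  SUB R1, 5  → R1 = 5 - 5 = 0
  MUL R1, 2  → R1 = 0 * 2 = 0
  SUB R1, 2  → R1 = 0 - 2 = -2
  SUB R1, 1  → R1 = -2 - 1 = -3
  MUL R1, 4  → R1 = -3 * 4 = -12
Final: R1 = -12

-12


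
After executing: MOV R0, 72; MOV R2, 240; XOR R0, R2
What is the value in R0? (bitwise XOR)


Register state trace:
  MOV R0, 72  → R0 = 72 (0b01001000)
  MOV R2, 240  → R2 = 240 (0b11110000)
  XOR R0, R2  → R0 = 72 XOR 240 = 184 (0b10111000)
Final: R0 = 184

184


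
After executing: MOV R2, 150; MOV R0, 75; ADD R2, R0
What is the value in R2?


Register state trace:
  MOV R2, 150  → R2 = 150
  MOV R0, 75  → R0 = 75
  ADD R2, R0  → R2 = 150 + 75 = 225
Final: R2 = 225

225


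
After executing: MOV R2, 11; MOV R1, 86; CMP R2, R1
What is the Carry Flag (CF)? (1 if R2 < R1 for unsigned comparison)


Register state trace:
  MOV R2, 11  → R2 = 11
  MOV R1, 86  → R1 = 86
  CMP R2, R1  → unsigned 11 - 86: borrow occurs
  11 < 86, so CF = 1
CF = 1

1


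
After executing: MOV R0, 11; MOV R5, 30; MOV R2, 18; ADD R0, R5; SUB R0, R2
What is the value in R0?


Register state trace:
  MOV R0, 11  → R0 = 11
  MOV R5, 30  → R5 = 30
  MOV R2, 18  → R2 = 18
  ADD R0, R5  → R0 = 11 + 30 = 41
  SUB R0, R2  → R0 = 41 - 18 = 23
Final: R0 = 23

23


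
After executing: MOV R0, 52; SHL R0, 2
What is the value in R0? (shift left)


Register state trace:
  MOV R0, 52  → R0 = 52
  SHL R0, 2  → R0 = 52 << 2 = 52 * 2^2 = 208
Final: R0 = 208

208


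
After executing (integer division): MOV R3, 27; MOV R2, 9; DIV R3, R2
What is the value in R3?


Register state trace:
  MOV R3, 27  → R3 = 27
  MOV R2, 9  → R2 = 9
  DIV R3, R2  → R3 = 27 // 9 = 3
Final: R3 = 3

3


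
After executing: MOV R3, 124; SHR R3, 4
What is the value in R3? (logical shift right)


Register state trace:
  MOV R3, 124  → R3 = 124
  SHR R3, 4  → R3 = 124 >> 4 = 124 // 2^4 = 7
Final: R3 = 7

7


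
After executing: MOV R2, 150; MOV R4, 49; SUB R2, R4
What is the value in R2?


Register state trace:
  MOV R2, 150  → R2 = 150
  MOV R4, 49  → R4 = 49
  SUB R2, R4  → R2 = 150 - 49 = 101
Final: R2 = 101

101


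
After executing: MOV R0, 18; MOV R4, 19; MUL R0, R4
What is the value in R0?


Register state trace:
  MOV R0, 18  → R0 = 18
  MOV R4, 19  → R4 = 19
  MUL R0, R4  → R0 = 18 * 19 = 342
Final: R0 = 342

342


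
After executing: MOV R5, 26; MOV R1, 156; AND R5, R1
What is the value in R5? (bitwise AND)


Register state trace:
  MOV R5, 26  → R5 = 26 (0b00011010)
  MOV R1, 156  → R1 = 156 (0b10011100)
  AND R5, R1  → R5 = 26 AND 156 = 24 (0b00011000)
Final: R5 = 24

24


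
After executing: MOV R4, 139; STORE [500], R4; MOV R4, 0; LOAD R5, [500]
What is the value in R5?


Register and memory trace:
  MOV R4, 139  → R4 = 139
  STORE [500], R4  → mem[500] = 139
  MOV R4, 0  → R4 = 0
  LOAD R5, [500]  → R5 = mem[500] = 139
Final: R5 = 139

139


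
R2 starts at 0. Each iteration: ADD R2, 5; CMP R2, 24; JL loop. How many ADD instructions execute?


Loop trace (R2 starts at 0, target 24, step 5):
  ADD #1: R2 = 0 + 5 = 5  → 5 < 24, loop
  ADD #2: R2 = 5 + 5 = 10  → 10 < 24, loop
  ADD #3: R2 = 10 + 5 = 15  → 15 < 24, loop
  ADD #4: R2 = 15 + 5 = 20  → 20 < 24, loop
  ADD #5: R2 = 20 + 5 = 25  → 25 >= 24, exit
Total ADD instructions: 5

5


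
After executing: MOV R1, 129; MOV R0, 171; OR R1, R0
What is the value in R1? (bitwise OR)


Register state trace:
  MOV R1, 129  → R1 = 129 (0b10000001)
  MOV R0, 171  → R0 = 171 (0b10101011)
  OR R1, R0   → R1 = 129 OR 171 = 171 (0b10101011)
Final: R1 = 171

171


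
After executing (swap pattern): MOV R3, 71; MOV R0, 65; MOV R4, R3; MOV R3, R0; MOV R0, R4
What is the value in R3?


Register state trace (swap pattern):
  MOV R3, 71  → R3 = 71
  MOV R0, 65  → R0 = 65
  MOV R4, R3  → R4 = 71  (save R3)
  MOV R3, R0  → R3 = 65  (R3 gets R0's value)
  MOV R0, R4  → R0 = 71  (R0 gets saved value)
Final: R3 = 65

65


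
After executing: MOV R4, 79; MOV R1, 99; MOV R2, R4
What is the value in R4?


Register state trace:
  MOV R4, 79  → R4 = 79
  MOV R1, 99  → R1 = 99
  MOV R2, R4  → R2 = 79
Final: R4 = 79

79


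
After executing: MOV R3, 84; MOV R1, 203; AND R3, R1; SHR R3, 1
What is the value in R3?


Register state trace:
  MOV R3, 84  → R3 = 84 (0b01010100)
  MOV R1, 203  → R1 = 203 (0b11001011)
  AND R3, R1  → R3 = 84 AND 203 = 64 (0b01000000)
  SHR R3, 1  → R3 = 64 >> 1 = 32
Final: R3 = 32

32


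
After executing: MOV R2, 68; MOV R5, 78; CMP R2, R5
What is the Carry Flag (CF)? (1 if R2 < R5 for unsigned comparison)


Register state trace:
  MOV R2, 68  → R2 = 68
  MOV R5, 78  → R5 = 78
  CMP R2, R5  → unsigned 68 - 78: borrow occurs
  68 < 78, so CF = 1
CF = 1

1


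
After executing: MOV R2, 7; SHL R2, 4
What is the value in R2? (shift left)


Register state trace:
  MOV R2, 7  → R2 = 7
  SHL R2, 4  → R2 = 7 << 4 = 7 * 2^4 = 112
Final: R2 = 112

112


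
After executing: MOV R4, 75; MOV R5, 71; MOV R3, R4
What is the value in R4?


Register state trace:
  MOV R4, 75  → R4 = 75
  MOV R5, 71  → R5 = 71
  MOV R3, R4  → R3 = 75
Final: R4 = 75

75


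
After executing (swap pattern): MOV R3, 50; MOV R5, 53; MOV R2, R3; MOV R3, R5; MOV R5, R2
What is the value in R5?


Register state trace (swap pattern):
  MOV R3, 50  → R3 = 50
  MOV R5, 53  → R5 = 53
  MOV R2, R3  → R2 = 50  (save R3)
  MOV R3, R5  → R3 = 53  (R3 gets R5's value)
  MOV R5, R2  → R5 = 50  (R5 gets saved value)
Final: R5 = 50

50


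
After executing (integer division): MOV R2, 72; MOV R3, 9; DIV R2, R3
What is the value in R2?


Register state trace:
  MOV R2, 72  → R2 = 72
  MOV R3, 9  → R3 = 9
  DIV R2, R3  → R2 = 72 // 9 = 8
Final: R2 = 8

8


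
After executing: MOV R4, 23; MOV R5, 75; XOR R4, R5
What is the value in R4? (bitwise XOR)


Register state trace:
  MOV R4, 23  → R4 = 23 (0b00010111)
  MOV R5, 75  → R5 = 75 (0b01001011)
  XOR R4, R5  → R4 = 23 XOR 75 = 92 (0b01011100)
Final: R4 = 92

92


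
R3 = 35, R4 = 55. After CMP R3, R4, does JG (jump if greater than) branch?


Trace:
  R3 = 35, R4 = 55
  CMP R3, R4  → compares 35 vs 55
  JG checks: is 35 greater than 55?
  35 < 55, so condition is false
Branch taken: No

No


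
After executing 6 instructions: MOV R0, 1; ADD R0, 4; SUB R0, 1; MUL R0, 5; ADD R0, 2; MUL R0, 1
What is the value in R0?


Register state trace:
  MOV R0, 1  → R0 = 1
  ADD R0, 4  → R0 = 1 + 4 = 5
  SUB R0, 1  → R0 = 5 - 1 = 4
  MUL R0, 5  → R0 = 4 * 5 = 20
  ADD R0, 2  → R0 = 20 + 2 = 22
  MUL R0, 1  → R0 = 22 * 1 = 22
Final: R0 = 22

22


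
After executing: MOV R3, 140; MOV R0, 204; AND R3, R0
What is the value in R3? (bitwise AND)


Register state trace:
  MOV R3, 140  → R3 = 140 (0b10001100)
  MOV R0, 204  → R0 = 204 (0b11001100)
  AND R3, R0  → R3 = 140 AND 204 = 140 (0b10001100)
Final: R3 = 140

140


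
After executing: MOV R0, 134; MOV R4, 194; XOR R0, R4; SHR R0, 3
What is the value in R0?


Register state trace:
  MOV R0, 134  → R0 = 134 (0b10000110)
  MOV R4, 194  → R4 = 194 (0b11000010)
  XOR R0, R4  → R0 = 134 XOR 194 = 68 (0b01000100)
  SHR R0, 3  → R0 = 68 >> 3 = 8
Final: R0 = 8

8


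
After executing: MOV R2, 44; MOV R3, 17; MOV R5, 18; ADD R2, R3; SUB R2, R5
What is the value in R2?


Register state trace:
  MOV R2, 44  → R2 = 44
  MOV R3, 17  → R3 = 17
  MOV R5, 18  → R5 = 18
  ADD R2, R3  → R2 = 44 + 17 = 61
  SUB R2, R5  → R2 = 61 - 18 = 43
Final: R2 = 43

43


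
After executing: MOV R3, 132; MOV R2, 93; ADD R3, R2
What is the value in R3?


Register state trace:
  MOV R3, 132  → R3 = 132
  MOV R2, 93  → R2 = 93
  ADD R3, R2  → R3 = 132 + 93 = 225
Final: R3 = 225

225


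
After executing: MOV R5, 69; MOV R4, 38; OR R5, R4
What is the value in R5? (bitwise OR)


Register state trace:
  MOV R5, 69  → R5 = 69 (0b01000101)
  MOV R4, 38  → R4 = 38 (0b00100110)
  OR R5, R4   → R5 = 69 OR 38 = 103 (0b01100111)
Final: R5 = 103

103


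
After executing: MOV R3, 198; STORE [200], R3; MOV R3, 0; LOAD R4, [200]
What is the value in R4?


Register and memory trace:
  MOV R3, 198  → R3 = 198
  STORE [200], R3  → mem[200] = 198
  MOV R3, 0  → R3 = 0
  LOAD R4, [200]  → R4 = mem[200] = 198
Final: R4 = 198

198


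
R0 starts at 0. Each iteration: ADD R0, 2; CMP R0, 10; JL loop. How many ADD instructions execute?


Loop trace (R0 starts at 0, target 10, step 2):
  ADD #1: R0 = 0 + 2 = 2  → 2 < 10, loop
  ADD #2: R0 = 2 + 2 = 4  → 4 < 10, loop
  ADD #3: R0 = 4 + 2 = 6  → 6 < 10, loop
  ADD #4: R0 = 6 + 2 = 8  → 8 < 10, loop
  ADD #5: R0 = 8 + 2 = 10  → 10 >= 10, exit
Total ADD instructions: 5

5


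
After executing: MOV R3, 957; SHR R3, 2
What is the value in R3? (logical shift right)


Register state trace:
  MOV R3, 957  → R3 = 957
  SHR R3, 2  → R3 = 957 >> 2 = 957 // 2^2 = 239
Final: R3 = 239

239


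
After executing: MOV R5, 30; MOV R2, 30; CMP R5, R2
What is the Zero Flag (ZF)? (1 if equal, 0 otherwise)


Register state trace:
  MOV R5, 30  → R5 = 30
  MOV R2, 30  → R2 = 30
  CMP R5, R2  → computes 30 - 30 = 0
  Result is zero, so values are equal
ZF = 1

1


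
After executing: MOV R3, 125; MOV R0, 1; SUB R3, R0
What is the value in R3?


Register state trace:
  MOV R3, 125  → R3 = 125
  MOV R0, 1  → R0 = 1
  SUB R3, R0  → R3 = 125 - 1 = 124
Final: R3 = 124

124


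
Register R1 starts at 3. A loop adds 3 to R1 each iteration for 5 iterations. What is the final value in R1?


Starting value: R1 = 3
  Iter 1: R1 = 3 + 3 = 6
  Iter 2: R1 = 6 + 3 = 9
  Iter 3: R1 = 9 + 3 = 12
  Iter 4: R1 = 12 + 3 = 15
  Iter 5: R1 = 15 + 3 = 18
Final: R1 = 18

18


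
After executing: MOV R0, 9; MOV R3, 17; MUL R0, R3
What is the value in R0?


Register state trace:
  MOV R0, 9  → R0 = 9
  MOV R3, 17  → R3 = 17
  MUL R0, R3  → R0 = 9 * 17 = 153
Final: R0 = 153

153


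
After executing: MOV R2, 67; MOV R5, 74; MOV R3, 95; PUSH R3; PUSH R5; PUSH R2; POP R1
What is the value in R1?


Stack trace (top is rightmost):
  MOV R2, 67  → R2 = 67
  MOV R5, 74  → R5 = 74
  MOV R3, 95  → R3 = 95
  PUSH R3  → stack: [95]
  PUSH R5  → stack: [95, 74]
  PUSH R2  → stack: [95, 74, 67]
  POP R1  → R1 = 67, stack: [95, 74]
Final: R1 = 67

67


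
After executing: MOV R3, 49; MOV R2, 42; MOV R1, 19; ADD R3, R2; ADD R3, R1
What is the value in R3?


Register state trace:
  MOV R3, 49  → R3 = 49
  MOV R2, 42  → R2 = 42
  MOV R1, 19  → R1 = 19
  ADD R3, R2  → R3 = 49 + 42 = 91
  ADD R3, R1  → R3 = 91 + 19 = 110
Final: R3 = 110

110


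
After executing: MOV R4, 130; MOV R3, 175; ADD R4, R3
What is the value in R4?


Register state trace:
  MOV R4, 130  → R4 = 130
  MOV R3, 175  → R3 = 175
  ADD R4, R3  → R4 = 130 + 175 = 305
Final: R4 = 305

305


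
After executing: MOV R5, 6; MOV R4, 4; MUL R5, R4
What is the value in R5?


Register state trace:
  MOV R5, 6  → R5 = 6
  MOV R4, 4  → R4 = 4
  MUL R5, R4  → R5 = 6 * 4 = 24
Final: R5 = 24

24


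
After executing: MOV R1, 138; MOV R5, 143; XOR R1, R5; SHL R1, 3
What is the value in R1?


Register state trace:
  MOV R1, 138  → R1 = 138 (0b10001010)
  MOV R5, 143  → R5 = 143 (0b10001111)
  XOR R1, R5  → R1 = 138 XOR 143 = 5 (0b00000101)
  SHL R1, 3  → R1 = 5 << 3 = 40
Final: R1 = 40

40


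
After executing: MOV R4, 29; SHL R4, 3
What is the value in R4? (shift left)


Register state trace:
  MOV R4, 29  → R4 = 29
  SHL R4, 3  → R4 = 29 << 3 = 29 * 2^3 = 232
Final: R4 = 232

232


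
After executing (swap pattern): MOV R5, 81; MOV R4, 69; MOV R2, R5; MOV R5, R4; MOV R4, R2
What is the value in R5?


Register state trace (swap pattern):
  MOV R5, 81  → R5 = 81
  MOV R4, 69  → R4 = 69
  MOV R2, R5  → R2 = 81  (save R5)
  MOV R5, R4  → R5 = 69  (R5 gets R4's value)
  MOV R4, R2  → R4 = 81  (R4 gets saved value)
Final: R5 = 69

69


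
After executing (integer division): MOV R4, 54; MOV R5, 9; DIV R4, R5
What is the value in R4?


Register state trace:
  MOV R4, 54  → R4 = 54
  MOV R5, 9  → R5 = 9
  DIV R4, R5  → R4 = 54 // 9 = 6
Final: R4 = 6

6


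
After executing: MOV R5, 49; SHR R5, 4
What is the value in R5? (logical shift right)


Register state trace:
  MOV R5, 49  → R5 = 49
  SHR R5, 4  → R5 = 49 >> 4 = 49 // 2^4 = 3
Final: R5 = 3

3


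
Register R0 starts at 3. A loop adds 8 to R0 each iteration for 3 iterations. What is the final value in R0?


Starting value: R0 = 3
  Iter 1: R0 = 3 + 8 = 11
  Iter 2: R0 = 11 + 8 = 19
  Iter 3: R0 = 19 + 8 = 27
Final: R0 = 27

27


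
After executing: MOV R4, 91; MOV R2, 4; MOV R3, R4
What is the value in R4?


Register state trace:
  MOV R4, 91  → R4 = 91
  MOV R2, 4  → R2 = 4
  MOV R3, R4  → R3 = 91
Final: R4 = 91

91


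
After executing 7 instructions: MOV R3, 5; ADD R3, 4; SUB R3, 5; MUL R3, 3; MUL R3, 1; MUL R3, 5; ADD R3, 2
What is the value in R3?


Register state trace:
  MOV R3, 5  → R3 = 5
  ADD R3, 4  → R3 = 5 + 4 = 9
  SUB R3, 5  → R3 = 9 - 5 = 4
  MUL R3, 3  → R3 = 4 * 3 = 12
  MUL R3, 1  → R3 = 12 * 1 = 12
  MUL R3, 5  → R3 = 12 * 5 = 60
  ADD R3, 2  → R3 = 60 + 2 = 62
Final: R3 = 62

62


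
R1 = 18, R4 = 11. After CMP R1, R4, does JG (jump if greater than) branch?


Trace:
  R1 = 18, R4 = 11
  CMP R1, R4  → compares 18 vs 11
  JG checks: is 18 greater than 11?
  18 > 11, so condition is true
Branch taken: Yes

Yes


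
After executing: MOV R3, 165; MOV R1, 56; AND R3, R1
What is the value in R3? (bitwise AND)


Register state trace:
  MOV R3, 165  → R3 = 165 (0b10100101)
  MOV R1, 56  → R1 = 56 (0b00111000)
  AND R3, R1  → R3 = 165 AND 56 = 32 (0b00100000)
Final: R3 = 32

32


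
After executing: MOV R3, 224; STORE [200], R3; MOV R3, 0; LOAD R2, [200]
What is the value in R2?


Register and memory trace:
  MOV R3, 224  → R3 = 224
  STORE [200], R3  → mem[200] = 224
  MOV R3, 0  → R3 = 0
  LOAD R2, [200]  → R2 = mem[200] = 224
Final: R2 = 224

224


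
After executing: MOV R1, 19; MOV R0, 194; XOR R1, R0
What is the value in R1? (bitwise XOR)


Register state trace:
  MOV R1, 19  → R1 = 19 (0b00010011)
  MOV R0, 194  → R0 = 194 (0b11000010)
  XOR R1, R0  → R1 = 19 XOR 194 = 209 (0b11010001)
Final: R1 = 209

209


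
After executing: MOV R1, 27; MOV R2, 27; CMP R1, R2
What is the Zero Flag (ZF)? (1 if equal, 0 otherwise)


Register state trace:
  MOV R1, 27  → R1 = 27
  MOV R2, 27  → R2 = 27
  CMP R1, R2  → computes 27 - 27 = 0
  Result is zero, so values are equal
ZF = 1

1


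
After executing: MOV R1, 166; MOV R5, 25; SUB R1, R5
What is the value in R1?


Register state trace:
  MOV R1, 166  → R1 = 166
  MOV R5, 25  → R5 = 25
  SUB R1, R5  → R1 = 166 - 25 = 141
Final: R1 = 141

141


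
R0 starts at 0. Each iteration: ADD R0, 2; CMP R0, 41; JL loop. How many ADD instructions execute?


Loop trace (R0 starts at 0, target 41, step 2):
  ADD #1: R0 = 0 + 2 = 2  → 2 < 41, loop
  ADD #2: R0 = 2 + 2 = 4  → 4 < 41, loop
  ADD #3: R0 = 4 + 2 = 6  → 6 < 41, loop
  ADD #4: R0 = 6 + 2 = 8  → 8 < 41, loop
  ADD #5: R0 = 8 + 2 = 10  → 10 < 41, loop
  ADD #6: R0 = 10 + 2 = 12  → 12 < 41, loop
  ADD #7: R0 = 12 + 2 = 14  → 14 < 41, loop
  ADD #8: R0 = 14 + 2 = 16  → 16 < 41, loop
  ADD #9: R0 = 16 + 2 = 18  → 18 < 41, loop
  ADD #10: R0 = 18 + 2 = 20  → 20 < 41, loop
  ADD #11: R0 = 20 + 2 = 22  → 22 < 41, loop
  ADD #12: R0 = 22 + 2 = 24  → 24 < 41, loop
  ADD #13: R0 = 24 + 2 = 26  → 26 < 41, loop
  ADD #14: R0 = 26 + 2 = 28  → 28 < 41, loop
  ADD #15: R0 = 28 + 2 = 30  → 30 < 41, loop
  ADD #16: R0 = 30 + 2 = 32  → 32 < 41, loop
  ADD #17: R0 = 32 + 2 = 34  → 34 < 41, loop
  ADD #18: R0 = 34 + 2 = 36  → 36 < 41, loop
  ADD #19: R0 = 36 + 2 = 38  → 38 < 41, loop
  ADD #20: R0 = 38 + 2 = 40  → 40 < 41, loop
  ADD #21: R0 = 40 + 2 = 42  → 42 >= 41, exit
Total ADD instructions: 21

21


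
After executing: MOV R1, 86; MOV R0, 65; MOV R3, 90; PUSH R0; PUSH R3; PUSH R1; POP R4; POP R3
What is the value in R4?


Stack trace (top is rightmost):
  MOV R1, 86  → R1 = 86
  MOV R0, 65  → R0 = 65
  MOV R3, 90  → R3 = 90
  PUSH R0  → stack: [65]
  PUSH R3  → stack: [65, 90]
  PUSH R1  → stack: [65, 90, 86]
  POP R4  → R4 = 86, stack: [65, 90]
  POP R3  → R3 = 90, stack: [65]
Final: R4 = 86

86


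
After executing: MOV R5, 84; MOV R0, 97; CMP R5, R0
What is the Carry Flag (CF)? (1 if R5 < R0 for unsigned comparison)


Register state trace:
  MOV R5, 84  → R5 = 84
  MOV R0, 97  → R0 = 97
  CMP R5, R0  → unsigned 84 - 97: borrow occurs
  84 < 97, so CF = 1
CF = 1

1


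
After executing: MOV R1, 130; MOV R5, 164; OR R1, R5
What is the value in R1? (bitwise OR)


Register state trace:
  MOV R1, 130  → R1 = 130 (0b10000010)
  MOV R5, 164  → R5 = 164 (0b10100100)
  OR R1, R5   → R1 = 130 OR 164 = 166 (0b10100110)
Final: R1 = 166

166


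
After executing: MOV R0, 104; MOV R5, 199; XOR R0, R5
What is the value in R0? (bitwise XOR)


Register state trace:
  MOV R0, 104  → R0 = 104 (0b01101000)
  MOV R5, 199  → R5 = 199 (0b11000111)
  XOR R0, R5  → R0 = 104 XOR 199 = 175 (0b10101111)
Final: R0 = 175

175


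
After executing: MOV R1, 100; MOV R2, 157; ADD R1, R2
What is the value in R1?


Register state trace:
  MOV R1, 100  → R1 = 100
  MOV R2, 157  → R2 = 157
  ADD R1, R2  → R1 = 100 + 157 = 257
Final: R1 = 257

257


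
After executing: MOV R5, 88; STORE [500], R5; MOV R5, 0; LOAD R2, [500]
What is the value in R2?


Register and memory trace:
  MOV R5, 88  → R5 = 88
  STORE [500], R5  → mem[500] = 88
  MOV R5, 0  → R5 = 0
  LOAD R2, [500]  → R2 = mem[500] = 88
Final: R2 = 88

88


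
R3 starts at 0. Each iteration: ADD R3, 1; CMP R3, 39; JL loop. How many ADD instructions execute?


Loop trace (R3 starts at 0, target 39, step 1):
  ADD #1: R3 = 0 + 1 = 1  → 1 < 39, loop
  ADD #2: R3 = 1 + 1 = 2  → 2 < 39, loop
  ADD #3: R3 = 2 + 1 = 3  → 3 < 39, loop
  ADD #4: R3 = 3 + 1 = 4  → 4 < 39, loop
  ADD #5: R3 = 4 + 1 = 5  → 5 < 39, loop
  ADD #6: R3 = 5 + 1 = 6  → 6 < 39, loop
  ADD #7: R3 = 6 + 1 = 7  → 7 < 39, loop
  ADD #8: R3 = 7 + 1 = 8  → 8 < 39, loop
  ADD #9: R3 = 8 + 1 = 9  → 9 < 39, loop
  ADD #10: R3 = 9 + 1 = 10  → 10 < 39, loop
  ADD #11: R3 = 10 + 1 = 11  → 11 < 39, loop
  ADD #12: R3 = 11 + 1 = 12  → 12 < 39, loop
  ADD #13: R3 = 12 + 1 = 13  → 13 < 39, loop
  ADD #14: R3 = 13 + 1 = 14  → 14 < 39, loop
  ADD #15: R3 = 14 + 1 = 15  → 15 < 39, loop
  ADD #16: R3 = 15 + 1 = 16  → 16 < 39, loop
  ADD #17: R3 = 16 + 1 = 17  → 17 < 39, loop
  ADD #18: R3 = 17 + 1 = 18  → 18 < 39, loop
  ADD #19: R3 = 18 + 1 = 19  → 19 < 39, loop
  ADD #20: R3 = 19 + 1 = 20  → 20 < 39, loop
  ADD #21: R3 = 20 + 1 = 21  → 21 < 39, loop
  ADD #22: R3 = 21 + 1 = 22  → 22 < 39, loop
  ADD #23: R3 = 22 + 1 = 23  → 23 < 39, loop
  ADD #24: R3 = 23 + 1 = 24  → 24 < 39, loop
  ADD #25: R3 = 24 + 1 = 25  → 25 < 39, loop
  ADD #26: R3 = 25 + 1 = 26  → 26 < 39, loop
  ADD #27: R3 = 26 + 1 = 27  → 27 < 39, loop
  ADD #28: R3 = 27 + 1 = 28  → 28 < 39, loop
  ADD #29: R3 = 28 + 1 = 29  → 29 < 39, loop
  ADD #30: R3 = 29 + 1 = 30  → 30 < 39, loop
  ADD #31: R3 = 30 + 1 = 31  → 31 < 39, loop
  ADD #32: R3 = 31 + 1 = 32  → 32 < 39, loop
  ADD #33: R3 = 32 + 1 = 33  → 33 < 39, loop
  ADD #34: R3 = 33 + 1 = 34  → 34 < 39, loop
  ADD #35: R3 = 34 + 1 = 35  → 35 < 39, loop
  ADD #36: R3 = 35 + 1 = 36  → 36 < 39, loop
  ADD #37: R3 = 36 + 1 = 37  → 37 < 39, loop
  ADD #38: R3 = 37 + 1 = 38  → 38 < 39, loop
  ADD #39: R3 = 38 + 1 = 39  → 39 >= 39, exit
Total ADD instructions: 39

39


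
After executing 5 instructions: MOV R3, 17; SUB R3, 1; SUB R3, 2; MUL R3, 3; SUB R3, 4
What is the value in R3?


Register state trace:
  MOV R3, 17  → R3 = 17
  SUB R3, 1  → R3 = 17 - 1 = 16
  SUB R3, 2  → R3 = 16 - 2 = 14
  MUL R3, 3  → R3 = 14 * 3 = 42
  SUB R3, 4  → R3 = 42 - 4 = 38
Final: R3 = 38

38


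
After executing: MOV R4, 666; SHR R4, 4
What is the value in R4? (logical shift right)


Register state trace:
  MOV R4, 666  → R4 = 666
  SHR R4, 4  → R4 = 666 >> 4 = 666 // 2^4 = 41
Final: R4 = 41

41


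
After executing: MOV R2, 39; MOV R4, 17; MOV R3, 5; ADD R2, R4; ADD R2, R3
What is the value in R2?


Register state trace:
  MOV R2, 39  → R2 = 39
  MOV R4, 17  → R4 = 17
  MOV R3, 5  → R3 = 5
  ADD R2, R4  → R2 = 39 + 17 = 56
  ADD R2, R3  → R2 = 56 + 5 = 61
Final: R2 = 61

61


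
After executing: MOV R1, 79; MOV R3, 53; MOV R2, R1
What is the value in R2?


Register state trace:
  MOV R1, 79  → R1 = 79
  MOV R3, 53  → R3 = 53
  MOV R2, R1  → R2 = 79
Final: R2 = 79

79


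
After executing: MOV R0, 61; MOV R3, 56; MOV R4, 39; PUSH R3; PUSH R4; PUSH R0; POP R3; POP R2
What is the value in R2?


Stack trace (top is rightmost):
  MOV R0, 61  → R0 = 61
  MOV R3, 56  → R3 = 56
  MOV R4, 39  → R4 = 39
  PUSH R3  → stack: [56]
  PUSH R4  → stack: [56, 39]
  PUSH R0  → stack: [56, 39, 61]
  POP R3  → R3 = 61, stack: [56, 39]
  POP R2  → R2 = 39, stack: [56]
Final: R2 = 39

39


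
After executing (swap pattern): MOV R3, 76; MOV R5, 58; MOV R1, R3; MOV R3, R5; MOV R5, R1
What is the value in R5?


Register state trace (swap pattern):
  MOV R3, 76  → R3 = 76
  MOV R5, 58  → R5 = 58
  MOV R1, R3  → R1 = 76  (save R3)
  MOV R3, R5  → R3 = 58  (R3 gets R5's value)
  MOV R5, R1  → R5 = 76  (R5 gets saved value)
Final: R5 = 76

76


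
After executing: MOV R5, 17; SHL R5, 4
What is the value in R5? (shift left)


Register state trace:
  MOV R5, 17  → R5 = 17
  SHL R5, 4  → R5 = 17 << 4 = 17 * 2^4 = 272
Final: R5 = 272

272


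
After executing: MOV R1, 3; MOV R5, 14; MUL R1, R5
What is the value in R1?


Register state trace:
  MOV R1, 3  → R1 = 3
  MOV R5, 14  → R5 = 14
  MUL R1, R5  → R1 = 3 * 14 = 42
Final: R1 = 42

42


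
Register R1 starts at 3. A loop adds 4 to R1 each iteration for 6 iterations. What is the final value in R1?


Starting value: R1 = 3
  Iter 1: R1 = 3 + 4 = 7
  Iter 2: R1 = 7 + 4 = 11
  Iter 3: R1 = 11 + 4 = 15
  Iter 4: R1 = 15 + 4 = 19
  Iter 5: R1 = 19 + 4 = 23
  Iter 6: R1 = 23 + 4 = 27
Final: R1 = 27

27


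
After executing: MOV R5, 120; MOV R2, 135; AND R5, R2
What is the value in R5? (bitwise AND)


Register state trace:
  MOV R5, 120  → R5 = 120 (0b01111000)
  MOV R2, 135  → R2 = 135 (0b10000111)
  AND R5, R2  → R5 = 120 AND 135 = 0 (0b00000000)
Final: R5 = 0

0


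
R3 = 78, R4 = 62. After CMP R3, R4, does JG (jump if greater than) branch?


Trace:
  R3 = 78, R4 = 62
  CMP R3, R4  → compares 78 vs 62
  JG checks: is 78 greater than 62?
  78 > 62, so condition is true
Branch taken: Yes

Yes


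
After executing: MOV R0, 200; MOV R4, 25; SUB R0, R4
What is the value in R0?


Register state trace:
  MOV R0, 200  → R0 = 200
  MOV R4, 25  → R4 = 25
  SUB R0, R4  → R0 = 200 - 25 = 175
Final: R0 = 175

175


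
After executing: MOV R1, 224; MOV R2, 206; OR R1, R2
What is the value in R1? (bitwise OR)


Register state trace:
  MOV R1, 224  → R1 = 224 (0b11100000)
  MOV R2, 206  → R2 = 206 (0b11001110)
  OR R1, R2   → R1 = 224 OR 206 = 238 (0b11101110)
Final: R1 = 238

238


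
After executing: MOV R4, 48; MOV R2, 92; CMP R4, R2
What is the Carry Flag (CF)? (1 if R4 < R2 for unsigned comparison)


Register state trace:
  MOV R4, 48  → R4 = 48
  MOV R2, 92  → R2 = 92
  CMP R4, R2  → unsigned 48 - 92: borrow occurs
  48 < 92, so CF = 1
CF = 1

1


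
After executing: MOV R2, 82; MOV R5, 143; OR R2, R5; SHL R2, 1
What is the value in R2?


Register state trace:
  MOV R2, 82  → R2 = 82 (0b01010010)
  MOV R5, 143  → R5 = 143 (0b10001111)
  OR R2, R5  → R2 = 82 OR 143 = 223 (0b11011111)
  SHL R2, 1  → R2 = 223 << 1 = 446
Final: R2 = 446

446


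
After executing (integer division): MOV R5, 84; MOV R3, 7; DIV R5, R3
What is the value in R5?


Register state trace:
  MOV R5, 84  → R5 = 84
  MOV R3, 7  → R3 = 7
  DIV R5, R3  → R5 = 84 // 7 = 12
Final: R5 = 12

12


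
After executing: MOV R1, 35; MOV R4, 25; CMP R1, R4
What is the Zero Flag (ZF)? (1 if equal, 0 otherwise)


Register state trace:
  MOV R1, 35  → R1 = 35
  MOV R4, 25  → R4 = 25
  CMP R1, R4  → computes 35 - 25 = 10
  Result is nonzero, so values are not equal
ZF = 0

0


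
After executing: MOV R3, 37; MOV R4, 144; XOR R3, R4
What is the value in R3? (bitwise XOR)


Register state trace:
  MOV R3, 37  → R3 = 37 (0b00100101)
  MOV R4, 144  → R4 = 144 (0b10010000)
  XOR R3, R4  → R3 = 37 XOR 144 = 181 (0b10110101)
Final: R3 = 181

181


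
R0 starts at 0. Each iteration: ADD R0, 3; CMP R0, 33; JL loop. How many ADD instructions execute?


Loop trace (R0 starts at 0, target 33, step 3):
  ADD #1: R0 = 0 + 3 = 3  → 3 < 33, loop
  ADD #2: R0 = 3 + 3 = 6  → 6 < 33, loop
  ADD #3: R0 = 6 + 3 = 9  → 9 < 33, loop
  ADD #4: R0 = 9 + 3 = 12  → 12 < 33, loop
  ADD #5: R0 = 12 + 3 = 15  → 15 < 33, loop
  ADD #6: R0 = 15 + 3 = 18  → 18 < 33, loop
  ADD #7: R0 = 18 + 3 = 21  → 21 < 33, loop
  ADD #8: R0 = 21 + 3 = 24  → 24 < 33, loop
  ADD #9: R0 = 24 + 3 = 27  → 27 < 33, loop
  ADD #10: R0 = 27 + 3 = 30  → 30 < 33, loop
  ADD #11: R0 = 30 + 3 = 33  → 33 >= 33, exit
Total ADD instructions: 11

11


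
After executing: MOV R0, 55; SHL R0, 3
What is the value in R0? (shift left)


Register state trace:
  MOV R0, 55  → R0 = 55
  SHL R0, 3  → R0 = 55 << 3 = 55 * 2^3 = 440
Final: R0 = 440

440


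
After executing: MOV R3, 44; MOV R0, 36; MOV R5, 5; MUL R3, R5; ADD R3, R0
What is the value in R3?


Register state trace:
  MOV R3, 44  → R3 = 44
  MOV R0, 36  → R0 = 36
  MOV R5, 5  → R5 = 5
  MUL R3, R5  → R3 = 44 * 5 = 220
  ADD R3, R0  → R3 = 220 + 36 = 256
Final: R3 = 256

256


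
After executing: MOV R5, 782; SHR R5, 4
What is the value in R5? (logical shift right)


Register state trace:
  MOV R5, 782  → R5 = 782
  SHR R5, 4  → R5 = 782 >> 4 = 782 // 2^4 = 48
Final: R5 = 48

48


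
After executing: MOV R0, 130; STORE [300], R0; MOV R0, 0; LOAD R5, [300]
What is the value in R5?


Register and memory trace:
  MOV R0, 130  → R0 = 130
  STORE [300], R0  → mem[300] = 130
  MOV R0, 0  → R0 = 0
  LOAD R5, [300]  → R5 = mem[300] = 130
Final: R5 = 130

130


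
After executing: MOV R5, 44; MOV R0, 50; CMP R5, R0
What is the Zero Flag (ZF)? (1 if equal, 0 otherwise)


Register state trace:
  MOV R5, 44  → R5 = 44
  MOV R0, 50  → R0 = 50
  CMP R5, R0  → computes 44 - 50 = -6
  Result is nonzero, so values are not equal
ZF = 0

0


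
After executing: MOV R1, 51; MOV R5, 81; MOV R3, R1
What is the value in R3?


Register state trace:
  MOV R1, 51  → R1 = 51
  MOV R5, 81  → R5 = 81
  MOV R3, R1  → R3 = 51
Final: R3 = 51

51


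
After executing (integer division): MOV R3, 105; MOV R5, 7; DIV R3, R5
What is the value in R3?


Register state trace:
  MOV R3, 105  → R3 = 105
  MOV R5, 7  → R5 = 7
  DIV R3, R5  → R3 = 105 // 7 = 15
Final: R3 = 15

15


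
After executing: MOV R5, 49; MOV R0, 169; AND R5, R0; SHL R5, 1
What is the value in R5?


Register state trace:
  MOV R5, 49  → R5 = 49 (0b00110001)
  MOV R0, 169  → R0 = 169 (0b10101001)
  AND R5, R0  → R5 = 49 AND 169 = 33 (0b00100001)
  SHL R5, 1  → R5 = 33 << 1 = 66
Final: R5 = 66

66


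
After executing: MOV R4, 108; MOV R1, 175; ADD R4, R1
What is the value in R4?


Register state trace:
  MOV R4, 108  → R4 = 108
  MOV R1, 175  → R1 = 175
  ADD R4, R1  → R4 = 108 + 175 = 283
Final: R4 = 283

283


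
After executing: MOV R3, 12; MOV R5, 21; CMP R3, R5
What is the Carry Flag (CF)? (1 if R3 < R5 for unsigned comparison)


Register state trace:
  MOV R3, 12  → R3 = 12
  MOV R5, 21  → R5 = 21
  CMP R3, R5  → unsigned 12 - 21: borrow occurs
  12 < 21, so CF = 1
CF = 1

1


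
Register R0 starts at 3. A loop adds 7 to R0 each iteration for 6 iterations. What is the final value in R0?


Starting value: R0 = 3
  Iter 1: R0 = 3 + 7 = 10
  Iter 2: R0 = 10 + 7 = 17
  Iter 3: R0 = 17 + 7 = 24
  Iter 4: R0 = 24 + 7 = 31
  Iter 5: R0 = 31 + 7 = 38
  Iter 6: R0 = 38 + 7 = 45
Final: R0 = 45

45


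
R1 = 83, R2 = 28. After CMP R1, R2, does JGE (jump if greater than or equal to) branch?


Trace:
  R1 = 83, R2 = 28
  CMP R1, R2  → compares 83 vs 28
  JGE checks: is 83 greater than or equal to 28?
  83 > 28, so condition is true
Branch taken: Yes

Yes


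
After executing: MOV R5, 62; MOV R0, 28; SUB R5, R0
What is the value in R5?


Register state trace:
  MOV R5, 62  → R5 = 62
  MOV R0, 28  → R0 = 28
  SUB R5, R0  → R5 = 62 - 28 = 34
Final: R5 = 34

34


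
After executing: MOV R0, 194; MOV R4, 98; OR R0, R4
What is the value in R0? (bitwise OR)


Register state trace:
  MOV R0, 194  → R0 = 194 (0b11000010)
  MOV R4, 98  → R4 = 98 (0b01100010)
  OR R0, R4   → R0 = 194 OR 98 = 226 (0b11100010)
Final: R0 = 226

226


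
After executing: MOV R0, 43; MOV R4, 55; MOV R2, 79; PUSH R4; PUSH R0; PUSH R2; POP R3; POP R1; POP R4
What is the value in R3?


Stack trace (top is rightmost):
  MOV R0, 43  → R0 = 43
  MOV R4, 55  → R4 = 55
  MOV R2, 79  → R2 = 79
  PUSH R4  → stack: [55]
  PUSH R0  → stack: [55, 43]
  PUSH R2  → stack: [55, 43, 79]
  POP R3  → R3 = 79, stack: [55, 43]
  POP R1  → R1 = 43, stack: [55]
  POP R4  → R4 = 55, stack: []
Final: R3 = 79

79


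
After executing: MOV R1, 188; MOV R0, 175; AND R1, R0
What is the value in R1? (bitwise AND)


Register state trace:
  MOV R1, 188  → R1 = 188 (0b10111100)
  MOV R0, 175  → R0 = 175 (0b10101111)
  AND R1, R0  → R1 = 188 AND 175 = 172 (0b10101100)
Final: R1 = 172

172


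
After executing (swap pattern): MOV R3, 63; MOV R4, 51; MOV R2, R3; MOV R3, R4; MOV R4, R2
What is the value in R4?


Register state trace (swap pattern):
  MOV R3, 63  → R3 = 63
  MOV R4, 51  → R4 = 51
  MOV R2, R3  → R2 = 63  (save R3)
  MOV R3, R4  → R3 = 51  (R3 gets R4's value)
  MOV R4, R2  → R4 = 63  (R4 gets saved value)
Final: R4 = 63

63


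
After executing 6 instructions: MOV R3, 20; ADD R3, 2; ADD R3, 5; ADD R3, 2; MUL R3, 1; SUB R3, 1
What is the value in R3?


Register state trace:
  MOV R3, 20  → R3 = 20
  ADD R3, 2  → R3 = 20 + 2 = 22
  ADD R3, 5  → R3 = 22 + 5 = 27
  ADD R3, 2  → R3 = 27 + 2 = 29
  MUL R3, 1  → R3 = 29 * 1 = 29
  SUB R3, 1  → R3 = 29 - 1 = 28
Final: R3 = 28

28


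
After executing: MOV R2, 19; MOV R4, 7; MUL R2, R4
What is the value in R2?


Register state trace:
  MOV R2, 19  → R2 = 19
  MOV R4, 7  → R4 = 7
  MUL R2, R4  → R2 = 19 * 7 = 133
Final: R2 = 133

133


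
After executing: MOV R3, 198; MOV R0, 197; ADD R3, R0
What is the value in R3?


Register state trace:
  MOV R3, 198  → R3 = 198
  MOV R0, 197  → R0 = 197
  ADD R3, R0  → R3 = 198 + 197 = 395
Final: R3 = 395

395


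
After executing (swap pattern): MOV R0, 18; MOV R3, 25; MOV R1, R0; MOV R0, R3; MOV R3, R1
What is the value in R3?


Register state trace (swap pattern):
  MOV R0, 18  → R0 = 18
  MOV R3, 25  → R3 = 25
  MOV R1, R0  → R1 = 18  (save R0)
  MOV R0, R3  → R0 = 25  (R0 gets R3's value)
  MOV R3, R1  → R3 = 18  (R3 gets saved value)
Final: R3 = 18

18


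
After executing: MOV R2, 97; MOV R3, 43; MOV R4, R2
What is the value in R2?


Register state trace:
  MOV R2, 97  → R2 = 97
  MOV R3, 43  → R3 = 43
  MOV R4, R2  → R4 = 97
Final: R2 = 97

97


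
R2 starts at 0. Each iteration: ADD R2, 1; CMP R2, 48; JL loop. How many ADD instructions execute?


Loop trace (R2 starts at 0, target 48, step 1):
  ADD #1: R2 = 0 + 1 = 1  → 1 < 48, loop
  ADD #2: R2 = 1 + 1 = 2  → 2 < 48, loop
  ADD #3: R2 = 2 + 1 = 3  → 3 < 48, loop
  ADD #4: R2 = 3 + 1 = 4  → 4 < 48, loop
  ADD #5: R2 = 4 + 1 = 5  → 5 < 48, loop
  ADD #6: R2 = 5 + 1 = 6  → 6 < 48, loop
  ADD #7: R2 = 6 + 1 = 7  → 7 < 48, loop
  ADD #8: R2 = 7 + 1 = 8  → 8 < 48, loop
  ADD #9: R2 = 8 + 1 = 9  → 9 < 48, loop
  ADD #10: R2 = 9 + 1 = 10  → 10 < 48, loop
  ADD #11: R2 = 10 + 1 = 11  → 11 < 48, loop
  ADD #12: R2 = 11 + 1 = 12  → 12 < 48, loop
  ADD #13: R2 = 12 + 1 = 13  → 13 < 48, loop
  ADD #14: R2 = 13 + 1 = 14  → 14 < 48, loop
  ADD #15: R2 = 14 + 1 = 15  → 15 < 48, loop
  ADD #16: R2 = 15 + 1 = 16  → 16 < 48, loop
  ADD #17: R2 = 16 + 1 = 17  → 17 < 48, loop
  ADD #18: R2 = 17 + 1 = 18  → 18 < 48, loop
  ADD #19: R2 = 18 + 1 = 19  → 19 < 48, loop
  ADD #20: R2 = 19 + 1 = 20  → 20 < 48, loop
  ADD #21: R2 = 20 + 1 = 21  → 21 < 48, loop
  ADD #22: R2 = 21 + 1 = 22  → 22 < 48, loop
  ADD #23: R2 = 22 + 1 = 23  → 23 < 48, loop
  ADD #24: R2 = 23 + 1 = 24  → 24 < 48, loop
  ADD #25: R2 = 24 + 1 = 25  → 25 < 48, loop
  ADD #26: R2 = 25 + 1 = 26  → 26 < 48, loop
  ADD #27: R2 = 26 + 1 = 27  → 27 < 48, loop
  ADD #28: R2 = 27 + 1 = 28  → 28 < 48, loop
  ADD #29: R2 = 28 + 1 = 29  → 29 < 48, loop
  ADD #30: R2 = 29 + 1 = 30  → 30 < 48, loop
  ADD #31: R2 = 30 + 1 = 31  → 31 < 48, loop
  ADD #32: R2 = 31 + 1 = 32  → 32 < 48, loop
  ADD #33: R2 = 32 + 1 = 33  → 33 < 48, loop
  ADD #34: R2 = 33 + 1 = 34  → 34 < 48, loop
  ADD #35: R2 = 34 + 1 = 35  → 35 < 48, loop
  ADD #36: R2 = 35 + 1 = 36  → 36 < 48, loop
  ADD #37: R2 = 36 + 1 = 37  → 37 < 48, loop
  ADD #38: R2 = 37 + 1 = 38  → 38 < 48, loop
  ADD #39: R2 = 38 + 1 = 39  → 39 < 48, loop
  ADD #40: R2 = 39 + 1 = 40  → 40 < 48, loop
  ADD #41: R2 = 40 + 1 = 41  → 41 < 48, loop
  ADD #42: R2 = 41 + 1 = 42  → 42 < 48, loop
  ADD #43: R2 = 42 + 1 = 43  → 43 < 48, loop
  ADD #44: R2 = 43 + 1 = 44  → 44 < 48, loop
  ADD #45: R2 = 44 + 1 = 45  → 45 < 48, loop
  ADD #46: R2 = 45 + 1 = 46  → 46 < 48, loop
  ADD #47: R2 = 46 + 1 = 47  → 47 < 48, loop
  ADD #48: R2 = 47 + 1 = 48  → 48 >= 48, exit
Total ADD instructions: 48

48
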